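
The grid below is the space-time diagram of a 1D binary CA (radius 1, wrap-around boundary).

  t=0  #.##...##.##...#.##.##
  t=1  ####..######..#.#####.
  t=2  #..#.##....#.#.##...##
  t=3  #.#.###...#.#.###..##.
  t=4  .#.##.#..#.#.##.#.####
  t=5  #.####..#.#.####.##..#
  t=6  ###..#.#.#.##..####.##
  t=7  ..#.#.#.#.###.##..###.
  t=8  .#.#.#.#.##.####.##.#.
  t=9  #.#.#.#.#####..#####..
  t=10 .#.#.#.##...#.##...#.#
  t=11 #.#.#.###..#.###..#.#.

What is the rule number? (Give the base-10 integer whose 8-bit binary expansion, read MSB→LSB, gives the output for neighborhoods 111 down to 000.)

106

  [7] ### => .  t=0,i=21
  [6] ##. => #  t=0,i=0
  [5] #.# => #  t=0,i=1
  [4] #.. => .  t=0,i=4
  [3] .## => #  t=0,i=2
  [2] .#. => .  t=0,i=15
  [1] ..# => #  t=0,i=6
  [0] ... => .  t=0,i=5
  bits 01101010 = 106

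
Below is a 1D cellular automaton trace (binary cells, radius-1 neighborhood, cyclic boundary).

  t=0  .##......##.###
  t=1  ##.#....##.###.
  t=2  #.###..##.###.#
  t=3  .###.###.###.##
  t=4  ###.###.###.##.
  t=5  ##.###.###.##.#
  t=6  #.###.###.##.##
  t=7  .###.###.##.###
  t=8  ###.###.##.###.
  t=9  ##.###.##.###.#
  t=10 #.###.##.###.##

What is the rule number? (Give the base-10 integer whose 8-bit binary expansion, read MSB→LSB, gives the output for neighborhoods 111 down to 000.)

190

  ### -> #   bit 7 = 1  t=0,i=13
  ##. -> .   bit 6 = 0  t=0,i=2
  #.# -> #   bit 5 = 1  t=0,i=0
  #.. -> #   bit 4 = 1  t=0,i=3
  .## -> #   bit 3 = 1  t=0,i=1
  .#. -> #   bit 2 = 1  t=1,i=3
  ..# -> #   bit 1 = 1  t=0,i=8
  ... -> .   bit 0 = 0  t=0,i=4
  bits 10111110 = 190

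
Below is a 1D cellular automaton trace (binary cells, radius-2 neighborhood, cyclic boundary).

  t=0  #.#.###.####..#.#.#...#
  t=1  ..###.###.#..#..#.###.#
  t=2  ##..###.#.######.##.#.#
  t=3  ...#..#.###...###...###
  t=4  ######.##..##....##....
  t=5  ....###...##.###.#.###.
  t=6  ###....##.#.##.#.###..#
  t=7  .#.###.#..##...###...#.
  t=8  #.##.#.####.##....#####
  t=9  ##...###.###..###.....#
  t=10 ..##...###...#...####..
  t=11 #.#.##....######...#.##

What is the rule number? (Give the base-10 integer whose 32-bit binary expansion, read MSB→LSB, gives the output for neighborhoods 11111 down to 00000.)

  [31] ##### => .  t=2,i=12
  [30] ####. => #  t=0,i=10
  [29] ###.# => #  t=0,i=6
  [28] ###.. => .  t=0,i=11
  [27] ##.## => #  t=0,i=7
  [26] ##.#. => .  t=0,i=1
  [25] ##..# => .  t=0,i=12
  [24] ##... => #  t=3,i=0
  [23] #.### => #  t=0,i=4
  [22] #.##. => .  t=2,i=17
  [21] #.#.# => #  t=0,i=2
  [20] #.#.. => #  t=0,i=18
  [19] #..## => #  t=1,i=1
  [18] #..#. => #  t=0,i=13
  [17] #...# => #  t=0,i=20
  [16] #.... => #  t=4,i=14
  [15] .#### => .  t=0,i=9
  [14] .###. => .  t=0,i=5
  [13] .##.# => .  t=0,i=0
  [12] .##.. => .  t=4,i=8
  [11] .#.## => #  t=0,i=3
  [10] .#.#. => .  t=0,i=15
  [9] .#..# => #  t=1,i=0
  [8] .#... => #  t=0,i=19
  [7] ..### => .  t=1,i=2
  [6] ..##. => #  t=0,i=22
  [5] ..#.# => .  t=0,i=14
  [4] ..#.. => #  t=1,i=13
  [3] ...## => .  t=0,i=21
  [2] ...#. => #  t=3,i=2
  [1] ....# => #  t=4,i=15
  [0] ..... => #  t=5,i=1
  bits 01101001101111110000101101010111 = 1774127959

1774127959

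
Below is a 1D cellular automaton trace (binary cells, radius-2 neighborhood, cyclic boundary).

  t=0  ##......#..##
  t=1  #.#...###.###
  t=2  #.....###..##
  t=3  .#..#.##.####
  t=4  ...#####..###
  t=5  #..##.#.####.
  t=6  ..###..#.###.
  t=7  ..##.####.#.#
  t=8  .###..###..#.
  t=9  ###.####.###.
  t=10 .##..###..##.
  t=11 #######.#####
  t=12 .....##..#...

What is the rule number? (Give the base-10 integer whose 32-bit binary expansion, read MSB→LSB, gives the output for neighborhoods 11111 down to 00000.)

  #####|.  b31=0 t=4,i=5
  ####.|#  b30=1 t=0,i=0
  ###.#|#  b29=1 t=1,i=0
  ###..|.  b28=0 t=0,i=1
  ##.##|.  b27=0 t=1,i=9
  ##.#.|.  b26=0 t=1,i=1
  ##..#|#  b25=1 t=2,i=9
  ##...|#  b24=1 t=0,i=2
  #.###|.  b23=0 t=1,i=10
  #.##.|#  b22=1 t=3,i=6
  #.#.#|.  b21=0 t=5,i=6
  #.#..|.  b20=0 t=1,i=2
  #..##|#  b19=1 t=0,i=10
  #..#.|#  b18=1 t=3,i=3
  #...#|.  b17=0 t=1,i=4
  #....|.  b16=0 t=0,i=3
  .####|#  b15=1 t=0,i=12
  .###.|#  b14=1 t=1,i=7
  .##.#|#  b13=1 t=3,i=7
  .##..|#  b12=1 t=10,i=2
  .#.##|#  b11=1 t=3,i=5
  .#.#.|#  b10=1 t=7,i=11
  .#..#|.  b9=0 t=0,i=9
  .#...|.  b8=0 t=1,i=3
  ..###|#  b7=1 t=0,i=11
  ..##.|#  b6=1 t=5,i=3
  ..#.#|#  b5=1 t=3,i=4
  ..#..|#  b4=1 t=0,i=8
  ...##|.  b3=0 t=1,i=5
  ...#.|#  b2=1 t=0,i=7
  ....#|#  b1=1 t=0,i=6
  .....|.  b0=0 t=0,i=4
  bits 01100011010011001111110011110110 = 1665989878

1665989878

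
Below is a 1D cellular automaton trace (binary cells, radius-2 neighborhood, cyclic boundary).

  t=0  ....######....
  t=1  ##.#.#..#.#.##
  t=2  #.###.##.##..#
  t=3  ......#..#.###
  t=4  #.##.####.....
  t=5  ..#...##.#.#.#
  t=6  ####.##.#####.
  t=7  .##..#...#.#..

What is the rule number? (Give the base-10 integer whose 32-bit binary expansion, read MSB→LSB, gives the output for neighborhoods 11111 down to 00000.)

1198294877

  ##### -> .   bit 31 = 0  t=0,i=6
  ####. -> #   bit 30 = 1  t=0,i=8
  ###.# -> .   bit 29 = 0  t=1,i=1
  ###.. -> .   bit 28 = 0  t=0,i=9
  ##.## -> .   bit 27 = 0  t=2,i=1
  ##.#. -> #   bit 26 = 1  t=1,i=2
  ##..# -> #   bit 25 = 1  t=2,i=11
  ##... -> #   bit 24 = 1  t=0,i=10
  #.### -> .   bit 23 = 0  t=1,i=12
  #.##. -> #   bit 22 = 1  t=2,i=6
  #.#.# -> #   bit 21 = 1  t=1,i=3
  #.#.. -> .   bit 20 = 0  t=1,i=5
  #..## -> #   bit 19 = 1  t=2,i=12
  #..#. -> #   bit 18 = 1  t=1,i=7
  #...# -> .   bit 17 = 0  t=5,i=4
  #.... -> .   bit 16 = 0  t=0,i=11
  .#### -> #   bit 15 = 1  t=0,i=5
  .###. -> .   bit 14 = 0  t=2,i=3
  .##.# -> .   bit 13 = 0  t=2,i=0
  .##.. -> .   bit 12 = 0  t=2,i=10
  .#.## -> .   bit 11 = 0  t=1,i=11
  .#.#. -> #   bit 10 = 1  t=1,i=4
  .#..# -> #   bit 9 = 1  t=1,i=6
  .#... -> #   bit 8 = 1  t=5,i=3
  ..### -> .   bit 7 = 0  t=0,i=4
  ..##. -> #   bit 6 = 1  t=2,i=13
  ..#.# -> .   bit 5 = 0  t=1,i=8
  ..#.. -> #   bit 4 = 1  t=3,i=6
  ...## -> #   bit 3 = 1  t=0,i=3
  ...#. -> #   bit 2 = 1  t=3,i=5
  ....# -> .   bit 1 = 0  t=0,i=2
  ..... -> #   bit 0 = 1  t=0,i=0
  bits 01000111011011001000011101011101 = 1198294877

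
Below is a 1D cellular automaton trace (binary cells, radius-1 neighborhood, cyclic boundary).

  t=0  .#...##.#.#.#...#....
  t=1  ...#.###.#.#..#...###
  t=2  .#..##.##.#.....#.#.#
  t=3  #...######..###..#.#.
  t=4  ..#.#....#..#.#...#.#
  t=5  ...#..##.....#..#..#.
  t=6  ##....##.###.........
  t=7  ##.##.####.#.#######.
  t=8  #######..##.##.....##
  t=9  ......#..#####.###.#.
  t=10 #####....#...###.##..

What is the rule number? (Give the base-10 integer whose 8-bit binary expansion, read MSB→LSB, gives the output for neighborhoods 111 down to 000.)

  [7] ### => .  t=1,i=6
  [6] ##. => #  t=0,i=6
  [5] #.# => #  t=0,i=7
  [4] #.. => .  t=0,i=2
  [3] .## => #  t=0,i=5
  [2] .#. => .  t=0,i=1
  [1] ..# => .  t=0,i=0
  [0] ... => #  t=0,i=3
  bits 01101001 = 105

105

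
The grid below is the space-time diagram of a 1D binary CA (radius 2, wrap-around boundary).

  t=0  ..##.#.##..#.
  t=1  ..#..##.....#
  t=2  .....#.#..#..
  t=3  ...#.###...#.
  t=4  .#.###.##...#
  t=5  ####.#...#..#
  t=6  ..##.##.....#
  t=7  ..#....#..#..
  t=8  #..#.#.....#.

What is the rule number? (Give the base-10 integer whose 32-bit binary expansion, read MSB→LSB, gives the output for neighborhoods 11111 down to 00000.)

1907363298

  [31] ##### => .  t=5,i=1
  [30] ####. => #  t=5,i=2
  [29] ###.# => #  t=4,i=5
  [28] ###.. => #  t=3,i=7
  [27] ##.## => .  t=4,i=6
  [26] ##.#. => .  t=0,i=4
  [25] ##..# => .  t=0,i=9
  [24] ##... => #  t=1,i=7
  [23] #.### => #  t=3,i=5
  [22] #.##. => .  t=0,i=7
  [21] #.#.# => #  t=0,i=5
  [20] #.#.. => #  t=2,i=7
  [19] #..## => .  t=1,i=4
  [18] #..#. => .  t=0,i=10
  [17] #...# => .  t=0,i=0
  [16] #.... => .  t=1,i=8
  [15] .#### => .  t=5,i=0
  [14] .###. => .  t=3,i=6
  [13] .##.# => .  t=0,i=3
  [12] .##.. => .  t=0,i=8
  [11] .#.## => #  t=0,i=6
  [10] .#.#. => #  t=2,i=6
  [9] .#..# => .  t=1,i=0
  [8] .#... => #  t=0,i=12
  [7] ..### => #  t=5,i=12
  [6] ..##. => #  t=0,i=2
  [5] ..#.# => #  t=2,i=5
  [4] ..#.. => .  t=0,i=11
  [3] ...## => .  t=0,i=1
  [2] ...#. => .  t=1,i=11
  [1] ....# => #  t=1,i=10
  [0] ..... => .  t=1,i=9
  bits 01110001101100000000110111100010 = 1907363298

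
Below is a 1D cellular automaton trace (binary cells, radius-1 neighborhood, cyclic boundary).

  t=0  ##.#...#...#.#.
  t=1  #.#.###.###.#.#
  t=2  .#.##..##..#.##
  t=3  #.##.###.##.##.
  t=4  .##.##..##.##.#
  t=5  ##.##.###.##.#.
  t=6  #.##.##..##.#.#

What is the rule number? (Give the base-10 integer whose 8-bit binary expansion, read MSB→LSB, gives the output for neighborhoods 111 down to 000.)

59

  ### -> .   bit 7 = 0  t=1,i=5
  ##. -> .   bit 6 = 0  t=0,i=1
  #.# -> #   bit 5 = 1  t=0,i=2
  #.. -> #   bit 4 = 1  t=0,i=4
  .## -> #   bit 3 = 1  t=0,i=0
  .#. -> .   bit 2 = 0  t=0,i=3
  ..# -> #   bit 1 = 1  t=0,i=6
  ... -> #   bit 0 = 1  t=0,i=5
  bits 00111011 = 59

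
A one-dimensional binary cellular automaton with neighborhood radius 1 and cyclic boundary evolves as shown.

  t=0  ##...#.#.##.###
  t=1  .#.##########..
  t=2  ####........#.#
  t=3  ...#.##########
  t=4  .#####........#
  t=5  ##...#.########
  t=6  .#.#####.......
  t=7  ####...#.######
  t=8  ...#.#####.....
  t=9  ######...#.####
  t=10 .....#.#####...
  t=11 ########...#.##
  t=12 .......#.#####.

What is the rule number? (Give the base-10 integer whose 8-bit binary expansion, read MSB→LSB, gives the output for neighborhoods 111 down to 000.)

111

  [7] ### => .  t=0,i=0
  [6] ##. => #  t=0,i=1
  [5] #.# => #  t=0,i=6
  [4] #.. => .  t=0,i=2
  [3] .## => #  t=0,i=9
  [2] .#. => #  t=0,i=5
  [1] ..# => #  t=0,i=4
  [0] ... => #  t=0,i=3
  bits 01101111 = 111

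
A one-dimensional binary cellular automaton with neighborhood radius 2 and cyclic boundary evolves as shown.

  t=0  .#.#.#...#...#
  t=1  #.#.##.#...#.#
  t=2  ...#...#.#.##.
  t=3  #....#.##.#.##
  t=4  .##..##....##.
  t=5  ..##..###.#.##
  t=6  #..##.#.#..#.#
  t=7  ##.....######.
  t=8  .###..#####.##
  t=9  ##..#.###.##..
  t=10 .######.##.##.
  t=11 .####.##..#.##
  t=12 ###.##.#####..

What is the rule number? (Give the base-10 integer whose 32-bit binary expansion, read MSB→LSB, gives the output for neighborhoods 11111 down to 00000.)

  nb #####: next=#  (t=7,i=9, bit31=1)
  nb ####.: next=.  (t=7,i=11, bit30=0)
  nb ###.#: next=#  (t=5,i=8, bit29=1)
  nb ###..: next=.  (t=3,i=0, bit28=0)
  nb ##.##: next=#  (t=7,i=13, bit27=1)
  nb ##.#.: next=.  (t=1,i=1, bit26=0)
  nb ##..#: next=#  (t=4,i=3, bit25=1)
  nb ##...: next=#  (t=2,i=13, bit24=1)
  nb #.###: next=#  (t=3,i=12, bit23=1)
  nb #.##.: next=.  (t=1,i=4, bit22=0)
  nb #.#.#: next=.  (t=0,i=1, bit21=0)
  nb #.#..: next=#  (t=0,i=5, bit20=1)
  nb #..##: next=.  (t=4,i=0, bit19=0)
  nb #..#.: next=#  (t=6,i=10, bit18=1)
  nb #...#: next=#  (t=0,i=7, bit17=1)
  nb #....: next=#  (t=2,i=0, bit16=1)
  nb .####: next=#  (t=7,i=8, bit15=1)
  nb .###.: next=.  (t=3,i=13, bit14=0)
  nb .##.#: next=.  (t=1,i=0, bit13=0)
  nb .##..: next=#  (t=2,i=12, bit12=1)
  nb .#.##: next=#  (t=1,i=3, bit11=1)
  nb .#.#.: next=#  (t=0,i=0, bit10=1)
  nb .#..#: next=#  (t=6,i=9, bit9=1)
  nb .#...: next=.  (t=0,i=6, bit8=0)
  nb ..###: next=#  (t=5,i=6, bit7=1)
  nb ..##.: next=.  (t=4,i=1, bit6=0)
  nb ..#.#: next=#  (t=0,i=13, bit5=1)
  nb ..#..: next=.  (t=0,i=9, bit4=0)
  nb ...##: next=#  (t=4,i=10, bit3=1)
  nb ...#.: next=.  (t=0,i=8, bit2=0)
  nb ....#: next=.  (t=2,i=1, bit1=0)
  nb .....: next=.  (t=7,i=4, bit0=0)
  bits 10101011100101111001111010101000 = 2878840488

2878840488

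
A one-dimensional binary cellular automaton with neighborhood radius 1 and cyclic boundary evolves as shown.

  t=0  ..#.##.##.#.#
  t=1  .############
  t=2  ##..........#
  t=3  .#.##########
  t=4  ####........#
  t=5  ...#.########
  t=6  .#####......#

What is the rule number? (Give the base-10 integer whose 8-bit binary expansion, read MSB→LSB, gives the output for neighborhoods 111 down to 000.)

111

  ### -> .   bit 7 = 0  t=1,i=2
  ##. -> #   bit 6 = 1  t=0,i=5
  #.# -> #   bit 5 = 1  t=0,i=3
  #.. -> .   bit 4 = 0  t=0,i=0
  .## -> #   bit 3 = 1  t=0,i=4
  .#. -> #   bit 2 = 1  t=0,i=2
  ..# -> #   bit 1 = 1  t=0,i=1
  ... -> #   bit 0 = 1  t=2,i=3
  bits 01101111 = 111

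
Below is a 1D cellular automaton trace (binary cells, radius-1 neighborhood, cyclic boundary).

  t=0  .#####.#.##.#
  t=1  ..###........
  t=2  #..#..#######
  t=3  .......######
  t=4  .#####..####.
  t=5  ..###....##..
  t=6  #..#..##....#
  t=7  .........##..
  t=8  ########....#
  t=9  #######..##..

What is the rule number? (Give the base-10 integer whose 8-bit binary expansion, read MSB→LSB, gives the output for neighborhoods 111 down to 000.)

129

  nb ###: next=#  (t=0,i=2, bit7=1)
  nb ##.: next=.  (t=0,i=5, bit6=0)
  nb #.#: next=.  (t=0,i=0, bit5=0)
  nb #..: next=.  (t=1,i=5, bit4=0)
  nb .##: next=.  (t=0,i=1, bit3=0)
  nb .#.: next=.  (t=0,i=7, bit2=0)
  nb ..#: next=.  (t=1,i=1, bit1=0)
  nb ...: next=#  (t=1,i=0, bit0=1)
  bits 10000001 = 129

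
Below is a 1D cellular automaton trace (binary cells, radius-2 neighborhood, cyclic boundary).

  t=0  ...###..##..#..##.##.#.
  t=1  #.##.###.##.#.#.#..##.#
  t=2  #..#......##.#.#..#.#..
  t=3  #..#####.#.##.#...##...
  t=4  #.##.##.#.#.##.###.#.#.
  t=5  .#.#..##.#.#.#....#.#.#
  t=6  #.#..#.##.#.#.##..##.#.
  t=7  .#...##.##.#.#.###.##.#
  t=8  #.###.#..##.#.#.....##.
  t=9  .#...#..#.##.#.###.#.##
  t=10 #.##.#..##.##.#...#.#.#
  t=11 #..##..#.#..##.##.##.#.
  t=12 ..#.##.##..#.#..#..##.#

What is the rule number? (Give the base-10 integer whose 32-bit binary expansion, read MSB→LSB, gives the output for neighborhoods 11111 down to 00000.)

  ##### -> #   bit 31 = 1  t=3,i=5
  ####. -> #   bit 30 = 1  t=3,i=6
  ###.# -> .   bit 29 = 0  t=1,i=7
  ###.. -> #   bit 28 = 1  t=0,i=5
  ##.## -> .   bit 27 = 0  t=0,i=17
  ##.#. -> #   bit 26 = 1  t=0,i=20
  ##..# -> #   bit 25 = 1  t=0,i=6
  ##... -> .   bit 24 = 0  t=3,i=20
  #.### -> .   bit 23 = 0  t=1,i=5
  #.##. -> .   bit 22 = 0  t=0,i=18
  #.#.# -> .   bit 21 = 0  t=1,i=12
  #.#.. -> .   bit 20 = 0  t=0,i=21
  #..## -> #   bit 19 = 1  t=0,i=7
  #..#. -> .   bit 18 = 0  t=0,i=11
  #...# -> #   bit 17 = 1  t=3,i=16
  #.... -> #   bit 16 = 1  t=0,i=0
  .#### -> .   bit 15 = 0  t=3,i=4
  .###. -> .   bit 14 = 0  t=0,i=4
  .##.# -> #   bit 13 = 1  t=0,i=16
  .##.. -> #   bit 12 = 1  t=0,i=9
  .#.## -> #   bit 11 = 1  t=3,i=10
  .#.#. -> #   bit 10 = 1  t=1,i=13
  .#..# -> .   bit 9 = 0  t=0,i=13
  .#... -> #   bit 8 = 1  t=0,i=22
  ..### -> #   bit 7 = 1  t=0,i=3
  ..##. -> .   bit 6 = 0  t=0,i=8
  ..#.# -> #   bit 5 = 1  t=2,i=18
  ..#.. -> #   bit 4 = 1  t=0,i=12
  ...## -> #   bit 3 = 1  t=0,i=2
  ...#. -> .   bit 2 = 0  t=3,i=22
  ....# -> .   bit 1 = 0  t=0,i=1
  ..... -> #   bit 0 = 1  t=2,i=6
  bits 11010110000010110011110110111001 = 3591060921

3591060921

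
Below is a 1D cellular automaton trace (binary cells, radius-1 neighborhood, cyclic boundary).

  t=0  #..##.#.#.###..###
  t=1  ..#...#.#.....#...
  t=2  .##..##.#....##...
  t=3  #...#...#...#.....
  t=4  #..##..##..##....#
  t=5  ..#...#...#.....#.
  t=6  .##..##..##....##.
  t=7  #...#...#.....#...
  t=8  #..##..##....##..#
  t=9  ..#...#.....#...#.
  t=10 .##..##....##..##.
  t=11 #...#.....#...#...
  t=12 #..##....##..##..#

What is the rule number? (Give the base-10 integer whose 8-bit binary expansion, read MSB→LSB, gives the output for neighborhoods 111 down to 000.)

6

  nb ###: next=.  (t=0,i=11, bit7=0)
  nb ##.: next=.  (t=0,i=0, bit6=0)
  nb #.#: next=.  (t=0,i=5, bit5=0)
  nb #..: next=.  (t=0,i=1, bit4=0)
  nb .##: next=.  (t=0,i=3, bit3=0)
  nb .#.: next=#  (t=0,i=6, bit2=1)
  nb ..#: next=#  (t=0,i=2, bit1=1)
  nb ...: next=.  (t=1,i=0, bit0=0)
  bits 00000110 = 6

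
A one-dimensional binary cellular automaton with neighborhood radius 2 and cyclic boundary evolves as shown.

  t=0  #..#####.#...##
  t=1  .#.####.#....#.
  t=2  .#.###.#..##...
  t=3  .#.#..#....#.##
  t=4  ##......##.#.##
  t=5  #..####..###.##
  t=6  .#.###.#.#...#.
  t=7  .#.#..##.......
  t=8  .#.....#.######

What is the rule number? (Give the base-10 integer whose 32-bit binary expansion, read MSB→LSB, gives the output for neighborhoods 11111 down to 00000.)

  #####|#  b31=1 t=0,i=5
  ####.|#  b30=1 t=0,i=6
  ###.#|.  b29=0 t=0,i=7
  ###..|.  b28=0 t=0,i=0
  ##.##|.  b27=0 t=5,i=12
  ##.#.|#  b26=1 t=0,i=8
  ##..#|#  b25=1 t=0,i=1
  ##...|.  b24=0 t=2,i=12
  #.###|#  b23=1 t=1,i=3
  #.##.|#  b22=1 t=3,i=13
  #.#.#|#  b21=1 t=3,i=1
  #.#..|.  b20=0 t=0,i=9
  #..##|.  b19=0 t=0,i=2
  #..#.|.  b18=0 t=1,i=0
  #...#|.  b17=0 t=0,i=11
  #....|#  b16=1 t=1,i=10
  .####|#  b15=1 t=0,i=4
  .###.|.  b14=0 t=0,i=14
  .##.#|#  b13=1 t=3,i=14
  .##..|#  b12=1 t=2,i=11
  .#.##|.  b11=0 t=1,i=2
  .#.#.|.  b10=0 t=3,i=2
  .#..#|.  b9=0 t=1,i=14
  .#...|.  b8=0 t=0,i=10
  ..###|#  b7=1 t=0,i=3
  ..##.|.  b6=0 t=2,i=10
  ..#.#|#  b5=1 t=1,i=1
  ..#..|.  b4=0 t=1,i=13
  ...##|.  b3=0 t=0,i=12
  ...#.|.  b2=0 t=1,i=12
  ....#|#  b1=1 t=1,i=11
  .....|#  b0=1 t=4,i=4
  bits 11000110111000011011000010100011 = 3336679587

3336679587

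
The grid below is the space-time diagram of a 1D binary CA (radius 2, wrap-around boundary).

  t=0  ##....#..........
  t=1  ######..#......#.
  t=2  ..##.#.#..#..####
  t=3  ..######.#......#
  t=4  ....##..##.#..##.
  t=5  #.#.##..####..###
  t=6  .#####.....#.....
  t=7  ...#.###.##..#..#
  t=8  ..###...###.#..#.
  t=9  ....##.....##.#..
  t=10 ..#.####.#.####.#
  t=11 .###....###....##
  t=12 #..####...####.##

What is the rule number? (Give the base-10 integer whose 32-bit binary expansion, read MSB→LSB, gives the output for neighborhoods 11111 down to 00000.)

  [31] ##### => #  t=1,i=2
  [30] ####. => .  t=1,i=4
  [29] ###.# => .  t=3,i=7
  [28] ###.. => #  t=1,i=5
  [27] ##.## => #  t=7,i=8
  [26] ##.#. => #  t=2,i=4
  [25] ##..# => .  t=1,i=6
  [24] ##... => #  t=0,i=2
  [23] #.### => .  t=1,i=0
  [22] #.##. => #  t=5,i=4
  [21] #.#.# => #  t=2,i=5
  [20] #.#.. => #  t=2,i=7
  [19] #..## => .  t=2,i=1
  [18] #..#. => #  t=1,i=7
  [17] #...# => .  t=7,i=1
  [16] #.... => #  t=0,i=3
  [15] .#### => .  t=1,i=1
  [14] .###. => .  t=7,i=6
  [13] .##.# => #  t=2,i=3
  [12] .##.. => #  t=0,i=1
  [11] .#.## => #  t=1,i=16
  [10] .#.#. => #  t=2,i=6
  [9] .#..# => .  t=2,i=8
  [8] .#... => .  t=0,i=7
  [7] ..### => .  t=2,i=13
  [6] ..##. => #  t=0,i=0
  [5] ..#.# => #  t=1,i=15
  [4] ..#.. => .  t=0,i=6
  [3] ...## => .  t=0,i=16
  [2] ...#. => #  t=0,i=5
  [1] ....# => #  t=0,i=4
  [0] ..... => .  t=0,i=9
  bits 10011101011101010011110001100110 = 2641706086

2641706086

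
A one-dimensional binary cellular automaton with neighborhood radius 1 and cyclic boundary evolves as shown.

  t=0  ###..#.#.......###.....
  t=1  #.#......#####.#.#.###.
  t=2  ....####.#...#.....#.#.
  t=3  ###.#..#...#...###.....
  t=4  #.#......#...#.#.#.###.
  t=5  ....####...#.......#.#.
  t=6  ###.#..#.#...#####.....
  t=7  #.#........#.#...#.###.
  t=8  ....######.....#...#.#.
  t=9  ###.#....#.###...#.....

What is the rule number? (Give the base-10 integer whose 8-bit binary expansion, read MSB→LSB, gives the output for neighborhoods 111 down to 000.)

  nb ###: next=.  (t=0,i=1, bit7=0)
  nb ##.: next=#  (t=0,i=2, bit6=1)
  nb #.#: next=.  (t=0,i=6, bit5=0)
  nb #..: next=.  (t=0,i=3, bit4=0)
  nb .##: next=#  (t=0,i=0, bit3=1)
  nb .#.: next=.  (t=0,i=5, bit2=0)
  nb ..#: next=.  (t=0,i=4, bit1=0)
  nb ...: next=#  (t=0,i=9, bit0=1)
  bits 01001001 = 73

73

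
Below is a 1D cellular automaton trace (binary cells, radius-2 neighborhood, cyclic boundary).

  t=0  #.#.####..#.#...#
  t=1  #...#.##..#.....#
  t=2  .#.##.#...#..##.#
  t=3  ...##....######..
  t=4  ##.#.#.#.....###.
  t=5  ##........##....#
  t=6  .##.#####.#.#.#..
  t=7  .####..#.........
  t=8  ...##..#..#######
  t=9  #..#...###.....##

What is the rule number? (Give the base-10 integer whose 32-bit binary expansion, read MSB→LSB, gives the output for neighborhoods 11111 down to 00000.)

  [31] ##### => .  t=3,i=11
  [30] ####. => #  t=0,i=6
  [29] ###.# => .  t=4,i=15
  [28] ###.. => #  t=0,i=7
  [27] ##.## => #  t=4,i=16
  [26] ##.#. => .  t=0,i=1
  [25] ##..# => .  t=0,i=8
  [24] ##... => #  t=1,i=1
  [23] #.### => #  t=0,i=4
  [22] #.##. => #  t=1,i=6
  [21] #.#.# => .  t=0,i=2
  [20] #.#.. => .  t=0,i=12
  [19] #..## => #  t=2,i=12
  [18] #..#. => .  t=0,i=9
  [17] #...# => .  t=0,i=14
  [16] #.... => .  t=1,i=12
  [15] .#### => .  t=0,i=5
  [14] .###. => .  t=4,i=14
  [13] .##.# => #  t=0,i=0
  [12] .##.. => .  t=1,i=0
  [11] .#.## => .  t=0,i=3
  [10] .#.#. => .  t=0,i=11
  [9] .#..# => #  t=2,i=11
  [8] .#... => .  t=0,i=13
  [7] ..### => .  t=3,i=9
  [6] ..##. => #  t=0,i=16
  [5] ..#.# => #  t=0,i=10
  [4] ..#.. => #  t=1,i=10
  [3] ...## => .  t=0,i=15
  [2] ...#. => #  t=1,i=3
  [1] ....# => #  t=1,i=14
  [0] ..... => #  t=1,i=13
  bits 01011001110010000010001001110111 = 1506288247

1506288247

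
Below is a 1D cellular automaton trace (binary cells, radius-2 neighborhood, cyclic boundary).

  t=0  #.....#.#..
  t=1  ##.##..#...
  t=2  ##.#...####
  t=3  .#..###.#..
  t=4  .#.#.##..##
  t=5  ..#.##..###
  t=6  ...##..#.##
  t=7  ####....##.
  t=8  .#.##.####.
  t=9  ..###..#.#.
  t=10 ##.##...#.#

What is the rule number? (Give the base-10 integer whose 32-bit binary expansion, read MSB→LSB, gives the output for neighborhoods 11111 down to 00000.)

  #####|.  b31=0 t=2,i=9
  ####.|.  b30=0 t=2,i=0
  ###.#|#  b29=1 t=2,i=1
  ###..|#  b28=1 t=5,i=10
  ##.##|.  b27=0 t=1,i=2
  ##.#.|.  b26=0 t=2,i=2
  ##..#|.  b25=0 t=1,i=5
  ##...|#  b24=1 t=6,i=0
  #.###|.  b23=0 t=7,i=0
  #.##.|#  b22=1 t=1,i=3
  #.#.#|.  b21=0 t=4,i=1
  #.#..|.  b20=0 t=0,i=8
  #..##|#  b19=1 t=3,i=3
  #..#.|.  b18=0 t=0,i=10
  #...#|#  b17=1 t=1,i=9
  #....|.  b16=0 t=0,i=2
  .####|#  b15=1 t=2,i=8
  .###.|#  b14=1 t=3,i=5
  .##.#|#  b13=1 t=1,i=1
  .##..|.  b12=0 t=1,i=4
  .#.##|#  b11=1 t=4,i=4
  .#.#.|#  b10=1 t=0,i=7
  .#..#|.  b9=0 t=0,i=9
  .#...|#  b8=1 t=0,i=1
  ..###|.  b7=0 t=2,i=7
  ..##.|#  b6=1 t=1,i=0
  ..#.#|.  b5=0 t=0,i=6
  ..#..|#  b4=1 t=0,i=0
  ...##|#  b3=1 t=1,i=10
  ...#.|.  b2=0 t=0,i=5
  ....#|#  b1=1 t=0,i=4
  .....|#  b0=1 t=0,i=3
  bits 00110001010010101110110101011011 = 826994011

826994011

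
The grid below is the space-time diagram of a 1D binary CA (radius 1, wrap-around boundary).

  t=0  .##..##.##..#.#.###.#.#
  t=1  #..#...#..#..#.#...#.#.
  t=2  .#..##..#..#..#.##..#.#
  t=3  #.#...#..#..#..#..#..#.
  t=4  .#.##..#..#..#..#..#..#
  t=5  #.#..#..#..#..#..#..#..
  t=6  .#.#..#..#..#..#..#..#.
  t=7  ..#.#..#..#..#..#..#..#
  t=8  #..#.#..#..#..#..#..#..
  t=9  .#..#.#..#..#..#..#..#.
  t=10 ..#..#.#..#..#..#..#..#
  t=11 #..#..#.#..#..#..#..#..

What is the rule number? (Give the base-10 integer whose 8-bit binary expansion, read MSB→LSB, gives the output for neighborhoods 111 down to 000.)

49

  ###|.  b7=0 t=0,i=17
  ##.|.  b6=0 t=0,i=2
  #.#|#  b5=1 t=0,i=0
  #..|#  b4=1 t=0,i=3
  .##|.  b3=0 t=0,i=1
  .#.|.  b2=0 t=0,i=12
  ..#|.  b1=0 t=0,i=4
  ...|#  b0=1 t=1,i=5
  bits 00110001 = 49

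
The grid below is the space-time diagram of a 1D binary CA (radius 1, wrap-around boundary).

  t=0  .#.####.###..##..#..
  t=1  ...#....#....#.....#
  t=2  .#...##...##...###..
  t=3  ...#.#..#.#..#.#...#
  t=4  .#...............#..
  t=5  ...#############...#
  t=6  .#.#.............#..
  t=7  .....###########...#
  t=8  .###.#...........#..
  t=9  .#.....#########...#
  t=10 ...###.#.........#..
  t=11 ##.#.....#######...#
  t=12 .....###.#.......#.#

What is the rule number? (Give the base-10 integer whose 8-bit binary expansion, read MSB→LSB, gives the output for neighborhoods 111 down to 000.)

  [7] ### => .  t=0,i=4
  [6] ##. => .  t=0,i=6
  [5] #.# => .  t=0,i=2
  [4] #.. => .  t=0,i=11
  [3] .## => #  t=0,i=3
  [2] .#. => .  t=0,i=1
  [1] ..# => .  t=0,i=0
  [0] ... => #  t=0,i=19
  bits 00001001 = 9

9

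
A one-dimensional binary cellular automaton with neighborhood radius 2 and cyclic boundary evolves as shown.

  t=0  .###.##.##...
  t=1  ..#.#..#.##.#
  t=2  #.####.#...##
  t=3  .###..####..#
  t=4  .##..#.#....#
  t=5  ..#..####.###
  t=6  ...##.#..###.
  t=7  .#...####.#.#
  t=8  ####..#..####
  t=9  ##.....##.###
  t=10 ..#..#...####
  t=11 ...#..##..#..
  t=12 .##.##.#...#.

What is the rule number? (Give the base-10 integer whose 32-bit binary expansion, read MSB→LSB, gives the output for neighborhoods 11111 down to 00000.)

  ##### -> #   bit 31 = 1  t=8,i=0
  ####. -> .   bit 30 = 0  t=2,i=4
  ###.# -> .   bit 29 = 0  t=0,i=3
  ###.. -> .   bit 28 = 0  t=3,i=3
  ##.## -> #   bit 27 = 1  t=0,i=4
  ##.#. -> #   bit 26 = 1  t=1,i=11
  ##..# -> .   bit 25 = 0  t=3,i=4
  ##... -> #   bit 24 = 1  t=0,i=10
  #.### -> #   bit 23 = 1  t=2,i=2
  #.##. -> .   bit 22 = 0  t=0,i=5
  #.#.# -> #   bit 21 = 1  t=7,i=10
  #.#.. -> #   bit 20 = 1  t=1,i=4
  #..## -> #   bit 19 = 1  t=3,i=5
  #..#. -> .   bit 18 = 0  t=1,i=1
  #...# -> #   bit 17 = 1  t=2,i=9
  #.... -> .   bit 16 = 0  t=0,i=11
  .#### -> #   bit 15 = 1  t=2,i=3
  .###. -> #   bit 14 = 1  t=0,i=2
  .##.# -> .   bit 13 = 0  t=0,i=6
  .##.. -> #   bit 12 = 1  t=0,i=9
  .#.## -> .   bit 11 = 0  t=1,i=8
  .#.#. -> #   bit 10 = 1  t=1,i=3
  .#..# -> #   bit 9 = 1  t=1,i=0
  .#... -> #   bit 8 = 1  t=2,i=8
  ..### -> .   bit 7 = 0  t=0,i=1
  ..##. -> .   bit 6 = 0  t=6,i=3
  ..#.# -> #   bit 5 = 1  t=1,i=2
  ..#.. -> .   bit 4 = 0  t=5,i=2
  ...## -> .   bit 3 = 0  t=0,i=0
  ...#. -> #   bit 2 = 1  t=4,i=11
  ....# -> #   bit 1 = 1  t=0,i=12
  ..... -> .   bit 0 = 0  t=9,i=4
  bits 10001101101110101101011100100110 = 2377832230

2377832230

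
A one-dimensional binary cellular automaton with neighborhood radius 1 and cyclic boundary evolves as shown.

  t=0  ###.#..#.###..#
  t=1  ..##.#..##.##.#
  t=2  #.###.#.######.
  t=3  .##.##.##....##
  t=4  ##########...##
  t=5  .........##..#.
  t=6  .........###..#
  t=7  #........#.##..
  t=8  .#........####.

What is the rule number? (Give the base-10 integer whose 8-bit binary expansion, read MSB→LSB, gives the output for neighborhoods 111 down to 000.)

120

  nb ###: next=.  (t=0,i=0, bit7=0)
  nb ##.: next=#  (t=0,i=2, bit6=1)
  nb #.#: next=#  (t=0,i=3, bit5=1)
  nb #..: next=#  (t=0,i=5, bit4=1)
  nb .##: next=#  (t=0,i=9, bit3=1)
  nb .#.: next=.  (t=0,i=4, bit2=0)
  nb ..#: next=.  (t=0,i=6, bit1=0)
  nb ...: next=.  (t=3,i=10, bit0=0)
  bits 01111000 = 120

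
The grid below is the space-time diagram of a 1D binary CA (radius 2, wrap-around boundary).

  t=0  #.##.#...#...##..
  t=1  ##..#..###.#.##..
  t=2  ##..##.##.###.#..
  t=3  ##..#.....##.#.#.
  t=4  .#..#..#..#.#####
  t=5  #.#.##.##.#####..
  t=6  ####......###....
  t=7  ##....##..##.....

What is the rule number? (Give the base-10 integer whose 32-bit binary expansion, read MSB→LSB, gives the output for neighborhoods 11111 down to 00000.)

  #####|#  b31=1 t=4,i=14
  ####.|.  b30=0 t=4,i=15
  ###.#|.  b29=0 t=1,i=9
  ###..|.  b28=0 t=5,i=14
  ##.##|.  b27=0 t=2,i=6
  ##.#.|#  b26=1 t=0,i=4
  ##..#|.  b25=0 t=0,i=15
  ##...|.  b24=0 t=6,i=4
  #.###|#  b23=1 t=2,i=10
  #.##.|.  b22=0 t=0,i=2
  #.#.#|#  b21=1 t=1,i=11
  #.#..|.  b20=0 t=0,i=5
  #..##|.  b19=0 t=1,i=6
  #..#.|.  b18=0 t=0,i=16
  #...#|#  b17=1 t=0,i=7
  #....|.  b16=0 t=3,i=6
  .####|#  b15=1 t=4,i=13
  .###.|#  b14=1 t=1,i=8
  .##.#|.  b13=0 t=0,i=3
  .##..|#  b12=1 t=0,i=14
  .#.##|#  b11=1 t=0,i=1
  .#.#.|#  b10=1 t=3,i=14
  .#..#|#  b9=1 t=1,i=5
  .#...|.  b8=0 t=0,i=6
  ..###|#  b7=1 t=1,i=7
  ..##.|#  b6=1 t=0,i=13
  ..#.#|#  b5=1 t=0,i=0
  ..#..|#  b4=1 t=0,i=9
  ...##|.  b3=0 t=0,i=12
  ...#.|#  b2=1 t=0,i=8
  ....#|.  b1=0 t=3,i=8
  .....|#  b0=1 t=3,i=7
  bits 10000100101000101101111011110101 = 2225266421

2225266421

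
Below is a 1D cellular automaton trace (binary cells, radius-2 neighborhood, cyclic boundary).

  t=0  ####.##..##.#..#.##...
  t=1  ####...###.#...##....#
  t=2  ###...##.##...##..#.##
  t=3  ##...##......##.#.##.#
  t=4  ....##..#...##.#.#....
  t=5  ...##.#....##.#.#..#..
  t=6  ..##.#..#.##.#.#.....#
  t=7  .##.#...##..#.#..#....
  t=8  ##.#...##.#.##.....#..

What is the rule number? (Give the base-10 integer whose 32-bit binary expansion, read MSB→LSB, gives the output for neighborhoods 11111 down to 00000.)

3859385576

  ##### -> #   bit 31 = 1  t=1,i=1
  ####. -> #   bit 30 = 1  t=0,i=2
  ###.# -> #   bit 29 = 1  t=0,i=3
  ###.. -> .   bit 28 = 0  t=1,i=3
  ##.## -> .   bit 27 = 0  t=0,i=4
  ##.#. -> #   bit 26 = 1  t=0,i=11
  ##..# -> #   bit 25 = 1  t=0,i=7
  ##... -> .   bit 24 = 0  t=0,i=19
  #.### -> .   bit 23 = 0  t=2,i=20
  #.##. -> .   bit 22 = 0  t=0,i=5
  #.#.# -> .   bit 21 = 0  t=3,i=16
  #.#.. -> .   bit 20 = 0  t=0,i=12
  #..## -> #   bit 19 = 1  t=0,i=8
  #..#. -> .   bit 18 = 0  t=0,i=14
  #...# -> .   bit 17 = 0  t=0,i=20
  #.... -> #   bit 16 = 1  t=1,i=18
  .#### -> #   bit 15 = 1  t=0,i=1
  .###. -> .   bit 14 = 0  t=1,i=8
  .##.# -> .   bit 13 = 0  t=0,i=10
  .##.. -> .   bit 12 = 0  t=0,i=6
  .#.## -> #   bit 11 = 1  t=0,i=16
  .#.#. -> #   bit 10 = 1  t=4,i=16
  .#..# -> .   bit 9 = 0  t=0,i=13
  .#... -> .   bit 8 = 0  t=1,i=12
  ..### -> #   bit 7 = 1  t=0,i=0
  ..##. -> #   bit 6 = 1  t=0,i=9
  ..#.# -> #   bit 5 = 1  t=0,i=15
  ..#.. -> .   bit 4 = 0  t=4,i=8
  ...## -> #   bit 3 = 1  t=0,i=21
  ...#. -> .   bit 2 = 0  t=6,i=20
  ....# -> .   bit 1 = 0  t=1,i=19
  ..... -> .   bit 0 = 0  t=3,i=9
  bits 11100110000010011000110011101000 = 3859385576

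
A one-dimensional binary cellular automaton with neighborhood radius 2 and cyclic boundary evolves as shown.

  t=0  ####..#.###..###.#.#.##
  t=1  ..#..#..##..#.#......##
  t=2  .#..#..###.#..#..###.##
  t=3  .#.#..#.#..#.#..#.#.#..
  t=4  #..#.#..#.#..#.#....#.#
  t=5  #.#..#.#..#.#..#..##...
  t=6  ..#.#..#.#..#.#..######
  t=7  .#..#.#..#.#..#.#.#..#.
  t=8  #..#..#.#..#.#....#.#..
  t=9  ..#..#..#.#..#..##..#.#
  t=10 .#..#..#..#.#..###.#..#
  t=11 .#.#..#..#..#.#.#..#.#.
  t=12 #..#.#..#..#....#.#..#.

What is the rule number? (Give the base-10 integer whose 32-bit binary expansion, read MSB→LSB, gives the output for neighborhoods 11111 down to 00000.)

1235144775

  #####|.  b31=0 t=0,i=0
  ####.|#  b30=1 t=0,i=2
  ###.#|.  b29=0 t=0,i=15
  ###..|.  b28=0 t=0,i=3
  ##.##|#  b27=1 t=2,i=20
  ##.#.|.  b26=0 t=0,i=16
  ##..#|.  b25=0 t=0,i=4
  ##...|#  b24=1 t=5,i=20
  #.###|#  b23=1 t=0,i=8
  #.##.|.  b22=0 t=2,i=21
  #.#.#|.  b21=0 t=0,i=17
  #.#..|#  b20=1 t=1,i=14
  #..##|#  b19=1 t=0,i=12
  #..#.|#  b18=1 t=0,i=5
  #...#|#  b17=1 t=3,i=22
  #....|.  b16=0 t=1,i=16
  .####|#  b15=1 t=0,i=22
  .###.|#  b14=1 t=0,i=9
  .##.#|.  b13=0 t=2,i=22
  .##..|#  b12=1 t=1,i=9
  .#.##|.  b11=0 t=0,i=7
  .#.#.|.  b10=0 t=0,i=18
  .#..#|.  b9=0 t=1,i=3
  .#...|.  b8=0 t=1,i=15
  ..###|.  b7=0 t=0,i=13
  ..##.|#  b6=1 t=1,i=8
  ..#.#|.  b5=0 t=0,i=6
  ..#..|.  b4=0 t=1,i=2
  ...##|.  b3=0 t=1,i=20
  ...#.|#  b2=1 t=3,i=0
  ....#|#  b1=1 t=1,i=19
  .....|#  b0=1 t=1,i=17
  bits 01001001100111101101000001000111 = 1235144775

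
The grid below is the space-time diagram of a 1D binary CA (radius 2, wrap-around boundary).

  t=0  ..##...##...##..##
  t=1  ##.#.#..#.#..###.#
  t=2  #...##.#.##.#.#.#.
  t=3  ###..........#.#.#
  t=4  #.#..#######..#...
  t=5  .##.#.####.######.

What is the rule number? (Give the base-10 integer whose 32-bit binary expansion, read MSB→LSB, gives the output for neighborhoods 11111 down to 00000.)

2585711891

  [31] ##### => #  t=4,i=7
  [30] ####. => .  t=3,i=1
  [29] ###.# => .  t=1,i=1
  [28] ###.. => #  t=3,i=2
  [27] ##.## => #  t=1,i=16
  [26] ##.#. => .  t=1,i=2
  [25] ##..# => #  t=0,i=0
  [24] ##... => .  t=0,i=4
  [23] #.### => .  t=1,i=17
  [22] #.##. => .  t=2,i=9
  [21] #.#.# => .  t=1,i=3
  [20] #.#.. => #  t=1,i=5
  [19] #..## => #  t=0,i=1
  [18] #..#. => #  t=1,i=7
  [17] #...# => #  t=0,i=5
  [16] #.... => .  t=3,i=4
  [15] .#### => #  t=3,i=0
  [14] .###. => #  t=1,i=0
  [13] .##.# => .  t=2,i=5
  [12] .##.. => #  t=0,i=3
  [11] .#.## => .  t=2,i=8
  [10] .#.#. => #  t=1,i=4
  [9] .#..# => .  t=1,i=6
  [8] .#... => #  t=2,i=1
  [7] ..### => .  t=1,i=13
  [6] ..##. => .  t=0,i=2
  [5] ..#.# => .  t=1,i=8
  [4] ..#.. => #  t=4,i=14
  [3] ...## => .  t=0,i=6
  [2] ...#. => .  t=3,i=12
  [1] ....# => #  t=3,i=11
  [0] ..... => #  t=3,i=5
  bits 10011010000111101101010100010011 = 2585711891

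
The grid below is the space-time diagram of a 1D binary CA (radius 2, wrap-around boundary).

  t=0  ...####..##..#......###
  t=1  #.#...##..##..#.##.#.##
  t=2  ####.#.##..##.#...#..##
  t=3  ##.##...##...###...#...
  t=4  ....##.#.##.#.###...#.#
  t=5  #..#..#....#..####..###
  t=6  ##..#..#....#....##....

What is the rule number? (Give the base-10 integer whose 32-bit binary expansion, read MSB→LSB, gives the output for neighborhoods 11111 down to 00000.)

  ##### -> #   bit 31 = 1  t=2,i=0
  ####. -> .   bit 30 = 0  t=0,i=5
  ###.# -> #   bit 29 = 1  t=1,i=0
  ###.. -> #   bit 28 = 1  t=0,i=6
  ##.## -> .   bit 27 = 0  t=3,i=2
  ##.#. -> #   bit 26 = 1  t=1,i=1
  ##..# -> #   bit 25 = 1  t=0,i=7
  ##... -> #   bit 24 = 1  t=0,i=0
  #.### -> #   bit 23 = 1  t=1,i=21
  #.##. -> .   bit 22 = 0  t=1,i=16
  #.#.# -> .   bit 21 = 0  t=1,i=19
  #.#.. -> #   bit 20 = 1  t=1,i=2
  #..## -> .   bit 19 = 0  t=0,i=8
  #..#. -> .   bit 18 = 0  t=0,i=12
  #...# -> .   bit 17 = 0  t=0,i=1
  #.... -> .   bit 16 = 0  t=0,i=15
  .#### -> .   bit 15 = 0  t=0,i=4
  .###. -> #   bit 14 = 1  t=0,i=21
  .##.# -> .   bit 13 = 0  t=1,i=17
  .##.. -> #   bit 12 = 1  t=0,i=10
  .#.## -> .   bit 11 = 0  t=1,i=15
  .#.#. -> #   bit 10 = 1  t=4,i=21
  .#..# -> #   bit 9 = 1  t=2,i=19
  .#... -> #   bit 8 = 1  t=0,i=14
  ..### -> .   bit 7 = 0  t=0,i=3
  ..##. -> .   bit 6 = 0  t=0,i=9
  ..#.# -> #   bit 5 = 1  t=1,i=14
  ..#.. -> .   bit 4 = 0  t=0,i=13
  ...## -> #   bit 3 = 1  t=0,i=2
  ...#. -> .   bit 2 = 0  t=2,i=17
  ....# -> .   bit 1 = 0  t=0,i=18
  ..... -> #   bit 0 = 1  t=0,i=16
  bits 10110111100100000101011100101001 = 3079690025

3079690025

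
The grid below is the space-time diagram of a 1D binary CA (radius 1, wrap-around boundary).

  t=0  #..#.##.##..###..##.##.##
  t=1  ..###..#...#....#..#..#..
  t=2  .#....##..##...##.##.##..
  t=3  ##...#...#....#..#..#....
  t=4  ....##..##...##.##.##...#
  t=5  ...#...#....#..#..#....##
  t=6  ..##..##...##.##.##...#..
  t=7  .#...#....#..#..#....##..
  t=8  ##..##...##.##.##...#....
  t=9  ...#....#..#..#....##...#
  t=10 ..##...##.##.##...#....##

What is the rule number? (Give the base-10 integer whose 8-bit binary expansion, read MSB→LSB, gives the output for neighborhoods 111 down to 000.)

  nb ###: next=.  (t=0,i=13, bit7=0)
  nb ##.: next=.  (t=0,i=0, bit6=0)
  nb #.#: next=#  (t=0,i=4, bit5=1)
  nb #..: next=.  (t=0,i=1, bit4=0)
  nb .##: next=.  (t=0,i=5, bit3=0)
  nb .#.: next=#  (t=0,i=3, bit2=1)
  nb ..#: next=#  (t=0,i=2, bit1=1)
  nb ...: next=.  (t=1,i=0, bit0=0)
  bits 00100110 = 38

38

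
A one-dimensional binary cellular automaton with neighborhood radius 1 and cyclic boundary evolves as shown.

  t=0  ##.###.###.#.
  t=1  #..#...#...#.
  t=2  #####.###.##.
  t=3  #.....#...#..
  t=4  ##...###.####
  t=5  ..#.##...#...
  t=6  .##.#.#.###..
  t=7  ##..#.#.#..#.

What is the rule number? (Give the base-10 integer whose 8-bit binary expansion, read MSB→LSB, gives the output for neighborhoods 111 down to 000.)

30

  ###|.  b7=0 t=0,i=4
  ##.|.  b6=0 t=0,i=1
  #.#|.  b5=0 t=0,i=2
  #..|#  b4=1 t=1,i=1
  .##|#  b3=1 t=0,i=0
  .#.|#  b2=1 t=0,i=11
  ..#|#  b1=1 t=1,i=2
  ...|.  b0=0 t=1,i=5
  bits 00011110 = 30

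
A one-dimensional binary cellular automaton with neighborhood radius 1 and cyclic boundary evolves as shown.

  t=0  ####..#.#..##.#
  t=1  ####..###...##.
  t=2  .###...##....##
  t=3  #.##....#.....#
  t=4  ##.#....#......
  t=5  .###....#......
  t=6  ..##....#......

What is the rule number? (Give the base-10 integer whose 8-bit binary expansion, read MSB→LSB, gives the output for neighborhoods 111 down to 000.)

  nb ###: next=#  (t=0,i=0, bit7=1)
  nb ##.: next=#  (t=0,i=3, bit6=1)
  nb #.#: next=#  (t=0,i=7, bit5=1)
  nb #..: next=.  (t=0,i=4, bit4=0)
  nb .##: next=.  (t=0,i=11, bit3=0)
  nb .#.: next=#  (t=0,i=6, bit2=1)
  nb ..#: next=.  (t=0,i=5, bit1=0)
  nb ...: next=.  (t=1,i=10, bit0=0)
  bits 11100100 = 228

228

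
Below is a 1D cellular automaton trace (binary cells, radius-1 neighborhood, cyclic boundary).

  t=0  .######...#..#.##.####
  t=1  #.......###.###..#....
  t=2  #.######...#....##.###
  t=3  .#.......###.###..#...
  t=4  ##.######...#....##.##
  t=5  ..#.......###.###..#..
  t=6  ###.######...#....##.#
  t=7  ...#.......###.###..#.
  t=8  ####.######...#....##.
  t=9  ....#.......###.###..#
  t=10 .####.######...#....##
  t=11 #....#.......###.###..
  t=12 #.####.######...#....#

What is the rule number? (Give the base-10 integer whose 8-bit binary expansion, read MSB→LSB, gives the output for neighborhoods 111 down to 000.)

  ###|.  b7=0 t=0,i=2
  ##.|.  b6=0 t=0,i=6
  #.#|#  b5=1 t=0,i=0
  #..|.  b4=0 t=0,i=7
  .##|.  b3=0 t=0,i=1
  .#.|#  b2=1 t=0,i=10
  ..#|#  b1=1 t=0,i=9
  ...|#  b0=1 t=0,i=8
  bits 00100111 = 39

39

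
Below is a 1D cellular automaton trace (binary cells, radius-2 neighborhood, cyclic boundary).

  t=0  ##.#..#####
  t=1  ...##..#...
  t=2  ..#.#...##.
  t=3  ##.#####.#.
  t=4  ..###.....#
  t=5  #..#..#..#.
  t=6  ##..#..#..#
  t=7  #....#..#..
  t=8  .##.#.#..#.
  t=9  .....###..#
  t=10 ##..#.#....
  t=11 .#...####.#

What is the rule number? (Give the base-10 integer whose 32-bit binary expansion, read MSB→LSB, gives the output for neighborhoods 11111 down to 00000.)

  ##### -> .   bit 31 = 0  t=0,i=8
  ####. -> .   bit 30 = 0  t=0,i=0
  ###.# -> .   bit 29 = 0  t=0,i=1
  ###.. -> .   bit 28 = 0  t=4,i=4
  ##.## -> #   bit 27 = 1  t=3,i=2
  ##.#. -> .   bit 26 = 0  t=0,i=2
  ##..# -> .   bit 25 = 0  t=1,i=5
  ##... -> .   bit 24 = 0  t=2,i=10
  #.### -> #   bit 23 = 1  t=3,i=3
  #.##. -> .   bit 22 = 0  t=3,i=0
  #.#.# -> .   bit 21 = 0  t=3,i=9
  #.#.. -> #   bit 20 = 1  t=0,i=3
  #..## -> .   bit 19 = 0  t=0,i=5
  #..#. -> .   bit 18 = 0  t=1,i=6
  #...# -> #   bit 17 = 1  t=2,i=0
  #.... -> #   bit 16 = 1  t=1,i=9
  .#### -> #   bit 15 = 1  t=0,i=7
  .###. -> #   bit 14 = 1  t=4,i=3
  .##.# -> .   bit 13 = 0  t=3,i=1
  .##.. -> #   bit 12 = 1  t=1,i=4
  .#.## -> #   bit 11 = 1  t=3,i=10
  .#.#. -> #   bit 10 = 1  t=2,i=3
  .#..# -> #   bit 9 = 1  t=0,i=4
  .#... -> #   bit 8 = 1  t=1,i=8
  ..### -> .   bit 7 = 0  t=0,i=6
  ..##. -> .   bit 6 = 0  t=1,i=3
  ..#.# -> .   bit 5 = 0  t=2,i=2
  ..#.. -> .   bit 4 = 0  t=1,i=7
  ...## -> #   bit 3 = 1  t=1,i=2
  ...#. -> #   bit 2 = 1  t=2,i=1
  ....# -> .   bit 1 = 0  t=1,i=1
  ..... -> .   bit 0 = 0  t=1,i=0
  bits 00001000100100111101111100001100 = 143908620

143908620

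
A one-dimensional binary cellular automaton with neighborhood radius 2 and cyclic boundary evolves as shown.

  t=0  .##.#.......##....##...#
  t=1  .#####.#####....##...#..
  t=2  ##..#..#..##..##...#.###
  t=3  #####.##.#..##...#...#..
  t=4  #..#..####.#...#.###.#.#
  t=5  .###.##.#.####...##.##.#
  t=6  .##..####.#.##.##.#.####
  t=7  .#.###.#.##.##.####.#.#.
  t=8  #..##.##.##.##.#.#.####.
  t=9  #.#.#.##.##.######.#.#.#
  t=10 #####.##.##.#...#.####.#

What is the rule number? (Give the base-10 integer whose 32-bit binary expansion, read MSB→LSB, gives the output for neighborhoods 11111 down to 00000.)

  nb #####: next=.  (t=1,i=3, bit31=0)
  nb ####.: next=#  (t=1,i=4, bit30=1)
  nb ###.#: next=.  (t=1,i=5, bit29=0)
  nb ###..: next=#  (t=1,i=11, bit28=1)
  nb ##.##: next=.  (t=1,i=6, bit27=0)
  nb ##.#.: next=#  (t=0,i=3, bit26=1)
  nb ##..#: next=#  (t=2,i=2, bit25=1)
  nb ##...: next=.  (t=0,i=14, bit24=0)
  nb #.###: next=#  (t=1,i=7, bit23=1)
  nb #.##.: next=#  (t=0,i=1, bit22=1)
  nb #.#.#: next=#  (t=4,i=21, bit21=1)
  nb #.#..: next=#  (t=0,i=4, bit20=1)
  nb #..##: next=#  (t=2,i=9, bit19=1)
  nb #..#.: next=#  (t=2,i=3, bit18=1)
  nb #...#: next=#  (t=0,i=21, bit17=1)
  nb #....: next=.  (t=0,i=6, bit16=0)
  nb .####: next=.  (t=1,i=2, bit15=0)
  nb .###.: next=#  (t=4,i=18, bit14=1)
  nb .##.#: next=#  (t=0,i=2, bit13=1)
  nb .##..: next=.  (t=0,i=13, bit12=0)
  nb .#.##: next=.  (t=0,i=0, bit11=0)
  nb .#.#.: next=#  (t=7,i=21, bit10=1)
  nb .#..#: next=.  (t=2,i=5, bit9=0)
  nb .#...: next=#  (t=0,i=5, bit8=1)
  nb ..###: next=#  (t=1,i=1, bit7=1)
  nb ..##.: next=.  (t=0,i=12, bit6=0)
  nb ..#.#: next=.  (t=0,i=23, bit5=0)
  nb ..#..: next=#  (t=1,i=21, bit4=1)
  nb ...##: next=#  (t=0,i=11, bit3=1)
  nb ...#.: next=.  (t=0,i=22, bit2=0)
  nb ....#: next=#  (t=0,i=10, bit1=1)
  nb .....: next=#  (t=0,i=7, bit0=1)
  bits 01010110111111100110010110011011 = 1459512731

1459512731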